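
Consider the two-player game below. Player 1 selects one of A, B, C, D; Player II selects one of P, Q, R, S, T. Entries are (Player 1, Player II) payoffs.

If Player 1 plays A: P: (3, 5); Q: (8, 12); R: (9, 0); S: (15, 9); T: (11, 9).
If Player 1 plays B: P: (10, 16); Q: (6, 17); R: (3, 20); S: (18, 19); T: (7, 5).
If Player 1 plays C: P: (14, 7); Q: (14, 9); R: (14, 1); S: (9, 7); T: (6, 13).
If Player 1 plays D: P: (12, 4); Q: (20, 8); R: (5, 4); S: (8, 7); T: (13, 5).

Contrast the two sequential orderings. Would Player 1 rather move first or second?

first

If Player 1 leads: Player II's best replies are A→Q, B→R, C→T, D→Q; Player 1's induced payoffs 8, 3, 6, 20; outcome (D, Q), payoffs (20, 8).
If Player II leads: Player 1's best replies are P→C, Q→D, R→C, S→B, T→D; Player II's induced payoffs 7, 8, 1, 19, 5; outcome (B, S), payoffs (18, 19).
Player 1 gets 20 moving first and 18 moving second, so Player 1 prefers to move first.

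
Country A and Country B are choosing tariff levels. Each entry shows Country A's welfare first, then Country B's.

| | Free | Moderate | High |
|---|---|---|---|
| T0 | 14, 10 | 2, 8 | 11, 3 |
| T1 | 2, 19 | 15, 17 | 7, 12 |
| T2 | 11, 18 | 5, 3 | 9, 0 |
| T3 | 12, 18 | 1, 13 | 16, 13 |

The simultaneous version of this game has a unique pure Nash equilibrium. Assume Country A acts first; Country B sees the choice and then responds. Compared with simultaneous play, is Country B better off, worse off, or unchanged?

unchanged

Country B best-responds to each possible Country A move:
- T0: BR = Free, leader payoff 14.
- T1: BR = Free, leader payoff 2.
- T2: BR = Free, leader payoff 11.
- T3: BR = Free, leader payoff 12.
Among 14, 2, 11, 12, the best is 14 at T0. Subgame-perfect outcome: (T0, Free) with payoffs (14, 10).
Under simultaneous play:
Country A's best replies: Free→T0; Moderate→T1; High→T3.
Country B's best replies: T0→Free; T1→Free; T2→Free; T3→Free.
The unique mutual best reply is (T0, Free), giving (14, 10).
Country B earns 10 sequentially versus 10 at the Nash outcome: unchanged.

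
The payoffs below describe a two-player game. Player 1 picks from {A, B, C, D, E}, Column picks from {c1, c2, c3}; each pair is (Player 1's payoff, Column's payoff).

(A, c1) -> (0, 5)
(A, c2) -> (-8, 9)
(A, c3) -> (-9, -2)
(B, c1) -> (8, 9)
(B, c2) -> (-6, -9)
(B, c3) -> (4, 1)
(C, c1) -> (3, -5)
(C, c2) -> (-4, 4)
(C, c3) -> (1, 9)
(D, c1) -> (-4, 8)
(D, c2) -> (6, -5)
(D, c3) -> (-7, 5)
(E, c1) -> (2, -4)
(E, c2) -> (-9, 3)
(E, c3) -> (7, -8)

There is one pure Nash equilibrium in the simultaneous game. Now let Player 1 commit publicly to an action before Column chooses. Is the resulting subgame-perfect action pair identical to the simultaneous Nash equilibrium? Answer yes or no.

yes

Solve by backward induction (Player 1 leads).
- A: Column compares 5, 9, -2 and picks c2; Player 1 would get -8.
- B: Column compares 9, -9, 1 and picks c1; Player 1 would get 8.
- C: Column compares -5, 4, 9 and picks c3; Player 1 would get 1.
- D: Column compares 8, -5, 5 and picks c1; Player 1 would get -4.
- E: Column compares -4, 3, -8 and picks c2; Player 1 would get -9.
Player 1's induced payoffs are -8, 8, 1, -4, -9, so Player 1 commits to B. Subgame-perfect outcome: (B, c1) with payoffs (8, 9).
For the simultaneous game, intersect best replies.
Player 1's best replies: c1→B; c2→D; c3→E.
Column's best replies: A→c2; B→c1; C→c3; D→c1; E→c2.
Only (B, c1) has each player best-responding; Nash payoffs (8, 9).
Sequential outcome (B, c1) coincides with the Nash profile (B, c1).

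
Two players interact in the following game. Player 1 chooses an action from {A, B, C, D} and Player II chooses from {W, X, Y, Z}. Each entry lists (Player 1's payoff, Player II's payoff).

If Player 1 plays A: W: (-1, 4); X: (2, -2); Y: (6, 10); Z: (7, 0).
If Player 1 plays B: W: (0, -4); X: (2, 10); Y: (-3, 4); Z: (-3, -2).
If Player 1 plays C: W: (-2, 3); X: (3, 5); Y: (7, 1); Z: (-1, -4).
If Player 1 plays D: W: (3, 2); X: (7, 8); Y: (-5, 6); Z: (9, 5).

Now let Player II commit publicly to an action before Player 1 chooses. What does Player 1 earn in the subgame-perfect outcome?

7

Player 1 best-responds to each possible Player II move:
- W: Player 1 compares -1, 0, -2, 3 and picks D; Player II would get 2.
- X: Player 1 compares 2, 2, 3, 7 and picks D; Player II would get 8.
- Y: Player 1 compares 6, -3, 7, -5 and picks C; Player II would get 1.
- Z: Player 1 compares 7, -3, -1, 9 and picks D; Player II would get 5.
Among 2, 8, 1, 5, the best is 8 at X. Subgame-perfect outcome: (D, X) with payoffs (7, 8).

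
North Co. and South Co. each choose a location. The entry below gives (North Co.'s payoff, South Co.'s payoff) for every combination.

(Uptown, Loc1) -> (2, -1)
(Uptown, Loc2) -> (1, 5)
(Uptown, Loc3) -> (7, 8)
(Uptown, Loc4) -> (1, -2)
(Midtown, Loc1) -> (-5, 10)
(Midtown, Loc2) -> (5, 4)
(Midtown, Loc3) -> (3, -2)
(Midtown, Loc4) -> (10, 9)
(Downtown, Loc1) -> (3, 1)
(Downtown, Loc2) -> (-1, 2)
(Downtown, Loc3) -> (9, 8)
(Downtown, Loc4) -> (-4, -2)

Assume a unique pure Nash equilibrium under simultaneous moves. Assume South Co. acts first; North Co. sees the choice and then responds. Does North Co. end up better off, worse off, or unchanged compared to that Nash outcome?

better off

Backward induction with South Co. moving first.
- Loc1: North Co. compares 2, -5, 3 and picks Downtown; South Co. would get 1.
- Loc2: North Co. compares 1, 5, -1 and picks Midtown; South Co. would get 4.
- Loc3: North Co. compares 7, 3, 9 and picks Downtown; South Co. would get 8.
- Loc4: North Co. compares 1, 10, -4 and picks Midtown; South Co. would get 9.
Among 1, 4, 8, 9, the best is 9 at Loc4. Subgame-perfect outcome: (Midtown, Loc4) with payoffs (10, 9).
For the simultaneous game, intersect best replies.
North Co.'s best replies: Loc1→Downtown; Loc2→Midtown; Loc3→Downtown; Loc4→Midtown.
South Co.'s best replies: Uptown→Loc3; Midtown→Loc1; Downtown→Loc3.
The unique mutual best reply is (Downtown, Loc3), giving (9, 8).
North Co. earns 10 sequentially versus 9 at the Nash outcome: better off.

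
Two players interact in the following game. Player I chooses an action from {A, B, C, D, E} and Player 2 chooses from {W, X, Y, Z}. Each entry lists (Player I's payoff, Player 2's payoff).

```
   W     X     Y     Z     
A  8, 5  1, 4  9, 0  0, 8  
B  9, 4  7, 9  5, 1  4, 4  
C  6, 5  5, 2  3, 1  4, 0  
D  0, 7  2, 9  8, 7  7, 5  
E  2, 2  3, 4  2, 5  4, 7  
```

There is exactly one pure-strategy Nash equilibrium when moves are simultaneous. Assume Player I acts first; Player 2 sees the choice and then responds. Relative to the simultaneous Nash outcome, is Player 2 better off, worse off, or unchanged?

unchanged

Backward induction with Player I moving first.
- A: Player 2 compares 5, 4, 0, 8 and picks Z; Player I would get 0.
- B: Player 2 compares 4, 9, 1, 4 and picks X; Player I would get 7.
- C: Player 2 compares 5, 2, 1, 0 and picks W; Player I would get 6.
- D: Player 2 compares 7, 9, 7, 5 and picks X; Player I would get 2.
- E: Player 2 compares 2, 4, 5, 7 and picks Z; Player I would get 4.
Among 0, 7, 6, 2, 4, the best is 7 at B. Subgame-perfect outcome: (B, X) with payoffs (7, 9).
Under simultaneous play:
Player I's best replies: W→B; X→B; Y→A; Z→D.
Player 2's best replies: A→Z; B→X; C→W; D→X; E→Z.
The unique mutual best reply is (B, X), giving (7, 9).
Player 2 earns 9 sequentially versus 9 at the Nash outcome: unchanged.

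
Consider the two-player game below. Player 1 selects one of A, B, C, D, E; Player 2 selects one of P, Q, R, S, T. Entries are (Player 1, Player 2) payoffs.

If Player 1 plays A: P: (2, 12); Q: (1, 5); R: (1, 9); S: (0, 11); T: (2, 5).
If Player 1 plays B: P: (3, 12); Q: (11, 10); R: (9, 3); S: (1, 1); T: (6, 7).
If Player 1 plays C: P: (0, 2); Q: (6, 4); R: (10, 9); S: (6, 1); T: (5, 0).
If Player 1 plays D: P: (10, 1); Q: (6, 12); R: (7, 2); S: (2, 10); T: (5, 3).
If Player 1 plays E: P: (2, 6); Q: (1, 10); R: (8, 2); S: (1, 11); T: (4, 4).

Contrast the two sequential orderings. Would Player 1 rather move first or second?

second

If Player 1 leads: Player 2's best replies are A→P, B→P, C→R, D→Q, E→S; Player 1's induced payoffs 2, 3, 10, 6, 1; outcome (C, R), payoffs (10, 9).
If Player 2 leads: Player 1's best replies are P→D, Q→B, R→C, S→C, T→B; Player 2's induced payoffs 1, 10, 9, 1, 7; outcome (B, Q), payoffs (11, 10).
Player 1 gets 10 moving first and 11 moving second, so Player 1 prefers to move second.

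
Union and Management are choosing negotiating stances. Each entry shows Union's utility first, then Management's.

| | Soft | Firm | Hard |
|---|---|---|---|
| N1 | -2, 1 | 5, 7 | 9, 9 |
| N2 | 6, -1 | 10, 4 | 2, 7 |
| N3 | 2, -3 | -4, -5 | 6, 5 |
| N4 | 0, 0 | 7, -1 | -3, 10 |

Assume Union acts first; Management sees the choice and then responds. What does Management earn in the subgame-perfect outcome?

9

Backward induction with Union moving first.
- N1: Management compares 1, 7, 9 and picks Hard; Union would get 9.
- N2: Management compares -1, 4, 7 and picks Hard; Union would get 2.
- N3: Management compares -3, -5, 5 and picks Hard; Union would get 6.
- N4: Management compares 0, -1, 10 and picks Hard; Union would get -3.
Union's induced payoffs are 9, 2, 6, -3, so Union commits to N1. Subgame-perfect outcome: (N1, Hard) with payoffs (9, 9).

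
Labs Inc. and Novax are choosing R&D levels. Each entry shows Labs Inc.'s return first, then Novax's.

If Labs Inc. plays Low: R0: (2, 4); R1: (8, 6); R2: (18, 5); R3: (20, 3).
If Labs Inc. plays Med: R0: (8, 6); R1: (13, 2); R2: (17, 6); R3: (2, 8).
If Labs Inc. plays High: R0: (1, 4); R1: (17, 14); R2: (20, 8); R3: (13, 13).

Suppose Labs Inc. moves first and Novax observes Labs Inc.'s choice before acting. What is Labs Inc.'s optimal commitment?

High

Backward induction with Labs Inc. moving first.
- Low → Novax plays R1 (best of 4, 6, 5, 3); Labs Inc. gets 8.
- Med → Novax plays R3 (best of 6, 2, 6, 8); Labs Inc. gets 2.
- High → Novax plays R1 (best of 4, 14, 8, 13); Labs Inc. gets 17.
Among 8, 2, 17, the best is 17 at High. Subgame-perfect outcome: (High, R1) with payoffs (17, 14).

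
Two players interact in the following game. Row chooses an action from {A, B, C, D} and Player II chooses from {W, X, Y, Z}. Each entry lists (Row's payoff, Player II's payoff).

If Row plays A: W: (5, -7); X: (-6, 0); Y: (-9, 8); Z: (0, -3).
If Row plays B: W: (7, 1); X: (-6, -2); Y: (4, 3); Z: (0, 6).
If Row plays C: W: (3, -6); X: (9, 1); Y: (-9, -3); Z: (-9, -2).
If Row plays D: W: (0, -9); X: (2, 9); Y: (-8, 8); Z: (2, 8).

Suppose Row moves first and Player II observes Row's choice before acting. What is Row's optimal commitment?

C

Work backward from Player II's decision.
- A → Player II plays Y (best of -7, 0, 8, -3); Row gets -9.
- B → Player II plays Z (best of 1, -2, 3, 6); Row gets 0.
- C → Player II plays X (best of -6, 1, -3, -2); Row gets 9.
- D → Player II plays X (best of -9, 9, 8, 8); Row gets 2.
Maximizing over -9, 0, 9, 2, Row chooses C. Subgame-perfect outcome: (C, X) with payoffs (9, 1).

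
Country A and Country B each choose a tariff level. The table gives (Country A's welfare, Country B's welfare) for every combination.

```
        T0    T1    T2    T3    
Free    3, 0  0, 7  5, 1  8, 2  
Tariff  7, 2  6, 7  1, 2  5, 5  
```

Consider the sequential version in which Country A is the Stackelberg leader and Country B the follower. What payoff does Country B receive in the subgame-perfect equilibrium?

7

Backward induction with Country A moving first.
- Free → Country B plays T1 (best of 0, 7, 1, 2); Country A gets 0.
- Tariff → Country B plays T1 (best of 2, 7, 2, 5); Country A gets 6.
Among 0, 6, the best is 6 at Tariff. Subgame-perfect outcome: (Tariff, T1) with payoffs (6, 7).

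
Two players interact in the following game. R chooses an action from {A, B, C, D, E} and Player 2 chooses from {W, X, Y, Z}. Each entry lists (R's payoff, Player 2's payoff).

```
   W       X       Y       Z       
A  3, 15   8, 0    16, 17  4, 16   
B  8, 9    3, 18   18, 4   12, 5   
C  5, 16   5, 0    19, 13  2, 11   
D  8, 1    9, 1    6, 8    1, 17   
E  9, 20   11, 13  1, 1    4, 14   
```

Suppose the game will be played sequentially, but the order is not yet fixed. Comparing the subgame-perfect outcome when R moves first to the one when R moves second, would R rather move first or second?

If R leads: Player 2's best replies are A→Y, B→X, C→W, D→Z, E→W; R's induced payoffs 16, 3, 5, 1, 9; outcome (A, Y), payoffs (16, 17).
If Player 2 leads: R's best replies are W→E, X→E, Y→C, Z→B; Player 2's induced payoffs 20, 13, 13, 5; outcome (E, W), payoffs (9, 20).
R gets 16 moving first and 9 moving second, so R prefers to move first.

first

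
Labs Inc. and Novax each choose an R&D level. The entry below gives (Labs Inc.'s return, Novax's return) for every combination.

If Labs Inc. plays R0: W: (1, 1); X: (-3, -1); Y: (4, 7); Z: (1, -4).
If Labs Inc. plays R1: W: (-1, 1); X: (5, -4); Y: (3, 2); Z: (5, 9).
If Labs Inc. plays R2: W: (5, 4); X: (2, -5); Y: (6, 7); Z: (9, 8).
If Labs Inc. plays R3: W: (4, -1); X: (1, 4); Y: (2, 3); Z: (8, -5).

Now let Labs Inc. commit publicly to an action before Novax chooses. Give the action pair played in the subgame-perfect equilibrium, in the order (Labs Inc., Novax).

(R2, Z)

Novax best-responds to each possible Labs Inc. move:
- R0 → Novax plays Y (best of 1, -1, 7, -4); Labs Inc. gets 4.
- R1 → Novax plays Z (best of 1, -4, 2, 9); Labs Inc. gets 5.
- R2 → Novax plays Z (best of 4, -5, 7, 8); Labs Inc. gets 9.
- R3 → Novax plays X (best of -1, 4, 3, -5); Labs Inc. gets 1.
Among 4, 5, 9, 1, the best is 9 at R2. Subgame-perfect outcome: (R2, Z) with payoffs (9, 8).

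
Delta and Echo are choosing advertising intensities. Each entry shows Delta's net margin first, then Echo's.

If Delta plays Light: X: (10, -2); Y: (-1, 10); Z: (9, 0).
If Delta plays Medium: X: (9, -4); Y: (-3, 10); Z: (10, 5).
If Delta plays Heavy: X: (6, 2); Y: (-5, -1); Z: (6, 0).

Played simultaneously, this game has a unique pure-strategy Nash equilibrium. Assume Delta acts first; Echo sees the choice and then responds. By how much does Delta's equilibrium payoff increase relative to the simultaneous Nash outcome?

7

Work backward from Echo's decision.
- Light → Echo plays Y (best of -2, 10, 0); Delta gets -1.
- Medium → Echo plays Y (best of -4, 10, 5); Delta gets -3.
- Heavy → Echo plays X (best of 2, -1, 0); Delta gets 6.
Delta's induced payoffs are -1, -3, 6, so Delta commits to Heavy. Subgame-perfect outcome: (Heavy, X) with payoffs (6, 2).
Now find the simultaneous Nash equilibrium.
Delta's best replies: X→Light; Y→Light; Z→Medium.
Echo's best replies: Light→Y; Medium→Y; Heavy→X.
The unique mutual best reply is (Light, Y), giving (-1, 10).
Delta's commitment gain: 6 − -1 = 7.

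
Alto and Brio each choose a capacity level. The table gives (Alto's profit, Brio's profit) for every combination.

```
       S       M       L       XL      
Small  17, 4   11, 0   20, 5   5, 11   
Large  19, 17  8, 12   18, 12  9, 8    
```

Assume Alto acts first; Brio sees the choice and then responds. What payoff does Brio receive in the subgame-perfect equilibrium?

17

Backward induction with Alto moving first.
- Small: BR = XL, leader payoff 5.
- Large: BR = S, leader payoff 19.
Maximizing over 5, 19, Alto chooses Large. Subgame-perfect outcome: (Large, S) with payoffs (19, 17).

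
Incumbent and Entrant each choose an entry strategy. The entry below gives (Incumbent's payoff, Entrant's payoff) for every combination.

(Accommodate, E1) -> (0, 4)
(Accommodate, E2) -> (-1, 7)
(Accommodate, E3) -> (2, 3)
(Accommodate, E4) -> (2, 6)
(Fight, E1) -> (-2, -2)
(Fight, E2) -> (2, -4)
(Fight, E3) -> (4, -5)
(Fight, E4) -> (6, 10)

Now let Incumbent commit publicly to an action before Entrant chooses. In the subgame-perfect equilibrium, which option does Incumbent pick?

Entrant best-responds to each possible Incumbent move:
- Accommodate: Entrant compares 4, 7, 3, 6 and picks E2; Incumbent would get -1.
- Fight: Entrant compares -2, -4, -5, 10 and picks E4; Incumbent would get 6.
Maximizing over -1, 6, Incumbent chooses Fight. Subgame-perfect outcome: (Fight, E4) with payoffs (6, 10).

Fight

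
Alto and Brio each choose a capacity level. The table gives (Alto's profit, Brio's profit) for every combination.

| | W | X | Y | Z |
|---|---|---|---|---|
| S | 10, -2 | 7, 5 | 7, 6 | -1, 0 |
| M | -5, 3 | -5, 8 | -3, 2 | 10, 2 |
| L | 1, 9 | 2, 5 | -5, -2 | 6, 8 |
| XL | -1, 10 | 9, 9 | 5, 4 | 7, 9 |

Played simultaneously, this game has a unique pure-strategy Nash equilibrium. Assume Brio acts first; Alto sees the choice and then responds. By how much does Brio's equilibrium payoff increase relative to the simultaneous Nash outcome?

3

Solve by backward induction (Brio leads).
- W: Alto compares 10, -5, 1, -1 and picks S; Brio would get -2.
- X: Alto compares 7, -5, 2, 9 and picks XL; Brio would get 9.
- Y: Alto compares 7, -3, -5, 5 and picks S; Brio would get 6.
- Z: Alto compares -1, 10, 6, 7 and picks M; Brio would get 2.
Maximizing over -2, 9, 6, 2, Brio chooses X. Subgame-perfect outcome: (XL, X) with payoffs (9, 9).
For the simultaneous game, intersect best replies.
Alto's best replies: W→S; X→XL; Y→S; Z→M.
Brio's best replies: S→Y; M→X; L→W; XL→W.
Only (S, Y) has each player best-responding; Nash payoffs (7, 6).
Brio's commitment gain: 9 − 6 = 3.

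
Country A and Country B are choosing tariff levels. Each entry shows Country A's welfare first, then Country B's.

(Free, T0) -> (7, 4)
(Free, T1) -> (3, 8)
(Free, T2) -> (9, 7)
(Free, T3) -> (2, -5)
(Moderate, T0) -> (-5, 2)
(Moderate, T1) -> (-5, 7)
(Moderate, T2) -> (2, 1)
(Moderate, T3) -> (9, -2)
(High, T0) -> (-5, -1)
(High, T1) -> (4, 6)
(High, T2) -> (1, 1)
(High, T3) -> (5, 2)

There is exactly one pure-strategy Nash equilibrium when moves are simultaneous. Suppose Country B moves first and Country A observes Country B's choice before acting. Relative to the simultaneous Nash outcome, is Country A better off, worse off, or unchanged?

better off

Backward induction with Country B moving first.
- T0: Country A compares 7, -5, -5 and picks Free; Country B would get 4.
- T1: Country A compares 3, -5, 4 and picks High; Country B would get 6.
- T2: Country A compares 9, 2, 1 and picks Free; Country B would get 7.
- T3: Country A compares 2, 9, 5 and picks Moderate; Country B would get -2.
Maximizing over 4, 6, 7, -2, Country B chooses T2. Subgame-perfect outcome: (Free, T2) with payoffs (9, 7).
Under simultaneous play:
Country A's best replies: T0→Free; T1→High; T2→Free; T3→Moderate.
Country B's best replies: Free→T1; Moderate→T1; High→T1.
The unique mutual best reply is (High, T1), giving (4, 6).
Country A earns 9 sequentially versus 4 at the Nash outcome: better off.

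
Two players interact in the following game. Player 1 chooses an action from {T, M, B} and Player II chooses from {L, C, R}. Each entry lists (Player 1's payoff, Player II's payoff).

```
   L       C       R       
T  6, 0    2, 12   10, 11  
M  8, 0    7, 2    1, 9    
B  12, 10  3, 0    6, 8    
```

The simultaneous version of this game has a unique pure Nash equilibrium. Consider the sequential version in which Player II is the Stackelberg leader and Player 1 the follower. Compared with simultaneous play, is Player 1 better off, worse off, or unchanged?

worse off

Work backward from Player 1's decision.
- L: Player 1 compares 6, 8, 12 and picks B; Player II would get 10.
- C: Player 1 compares 2, 7, 3 and picks M; Player II would get 2.
- R: Player 1 compares 10, 1, 6 and picks T; Player II would get 11.
Among 10, 2, 11, the best is 11 at R. Subgame-perfect outcome: (T, R) with payoffs (10, 11).
Under simultaneous play:
Player 1's best replies: L→B; C→M; R→T.
Player II's best replies: T→C; M→R; B→L.
The unique mutual best reply is (B, L), giving (12, 10).
Player 1 earns 10 sequentially versus 12 at the Nash outcome: worse off.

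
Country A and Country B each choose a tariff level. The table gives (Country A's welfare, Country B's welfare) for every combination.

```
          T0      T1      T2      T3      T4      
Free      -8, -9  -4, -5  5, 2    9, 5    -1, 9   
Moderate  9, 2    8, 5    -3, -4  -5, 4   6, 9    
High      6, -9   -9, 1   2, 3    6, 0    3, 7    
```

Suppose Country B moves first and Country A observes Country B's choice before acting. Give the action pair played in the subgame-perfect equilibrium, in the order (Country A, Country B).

Country A best-responds to each possible Country B move:
- T0: Country A compares -8, 9, 6 and picks Moderate; Country B would get 2.
- T1: Country A compares -4, 8, -9 and picks Moderate; Country B would get 5.
- T2: Country A compares 5, -3, 2 and picks Free; Country B would get 2.
- T3: Country A compares 9, -5, 6 and picks Free; Country B would get 5.
- T4: Country A compares -1, 6, 3 and picks Moderate; Country B would get 9.
Maximizing over 2, 5, 2, 5, 9, Country B chooses T4. Subgame-perfect outcome: (Moderate, T4) with payoffs (6, 9).

(Moderate, T4)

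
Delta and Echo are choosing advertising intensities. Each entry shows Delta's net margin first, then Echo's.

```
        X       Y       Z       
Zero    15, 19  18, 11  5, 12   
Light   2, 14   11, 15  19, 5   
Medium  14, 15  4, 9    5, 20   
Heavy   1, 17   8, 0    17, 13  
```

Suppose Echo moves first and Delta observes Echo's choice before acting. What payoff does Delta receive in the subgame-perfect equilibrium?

15

Delta best-responds to each possible Echo move:
- X → Delta plays Zero (best of 15, 2, 14, 1); Echo gets 19.
- Y → Delta plays Zero (best of 18, 11, 4, 8); Echo gets 11.
- Z → Delta plays Light (best of 5, 19, 5, 17); Echo gets 5.
Maximizing over 19, 11, 5, Echo chooses X. Subgame-perfect outcome: (Zero, X) with payoffs (15, 19).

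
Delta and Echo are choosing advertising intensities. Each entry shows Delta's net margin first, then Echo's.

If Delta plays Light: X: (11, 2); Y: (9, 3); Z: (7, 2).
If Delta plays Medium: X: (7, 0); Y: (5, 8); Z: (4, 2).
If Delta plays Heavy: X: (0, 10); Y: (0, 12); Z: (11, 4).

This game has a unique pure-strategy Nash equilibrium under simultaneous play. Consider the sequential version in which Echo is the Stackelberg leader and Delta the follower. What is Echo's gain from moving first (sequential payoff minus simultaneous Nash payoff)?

Delta best-responds to each possible Echo move:
- X: BR = Light, leader payoff 2.
- Y: BR = Light, leader payoff 3.
- Z: BR = Heavy, leader payoff 4.
Echo's induced payoffs are 2, 3, 4, so Echo commits to Z. Subgame-perfect outcome: (Heavy, Z) with payoffs (11, 4).
Under simultaneous play:
Delta's best replies: X→Light; Y→Light; Z→Heavy.
Echo's best replies: Light→Y; Medium→Y; Heavy→Y.
Only (Light, Y) has each player best-responding; Nash payoffs (9, 3).
Echo's commitment gain: 4 − 3 = 1.

1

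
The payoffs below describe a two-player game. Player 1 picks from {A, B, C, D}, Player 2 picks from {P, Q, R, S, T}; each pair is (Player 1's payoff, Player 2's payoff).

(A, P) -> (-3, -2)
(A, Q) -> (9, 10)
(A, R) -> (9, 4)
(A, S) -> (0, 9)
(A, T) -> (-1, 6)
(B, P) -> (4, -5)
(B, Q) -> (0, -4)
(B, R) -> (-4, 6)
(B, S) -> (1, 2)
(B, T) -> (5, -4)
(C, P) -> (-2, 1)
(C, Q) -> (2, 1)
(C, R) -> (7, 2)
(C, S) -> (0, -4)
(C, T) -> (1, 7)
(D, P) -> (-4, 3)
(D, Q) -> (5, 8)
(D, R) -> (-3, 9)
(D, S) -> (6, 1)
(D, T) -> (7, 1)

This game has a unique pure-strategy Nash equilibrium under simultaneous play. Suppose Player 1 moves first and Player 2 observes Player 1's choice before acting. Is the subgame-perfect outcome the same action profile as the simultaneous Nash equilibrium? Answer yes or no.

yes

Backward induction with Player 1 moving first.
- A: Player 2 compares -2, 10, 4, 9, 6 and picks Q; Player 1 would get 9.
- B: Player 2 compares -5, -4, 6, 2, -4 and picks R; Player 1 would get -4.
- C: Player 2 compares 1, 1, 2, -4, 7 and picks T; Player 1 would get 1.
- D: Player 2 compares 3, 8, 9, 1, 1 and picks R; Player 1 would get -3.
Player 1's induced payoffs are 9, -4, 1, -3, so Player 1 commits to A. Subgame-perfect outcome: (A, Q) with payoffs (9, 10).
Under simultaneous play:
Player 1's best replies: P→B; Q→A; R→A; S→D; T→D.
Player 2's best replies: A→Q; B→R; C→T; D→R.
The unique mutual best reply is (A, Q), giving (9, 10).
Sequential outcome (A, Q) coincides with the Nash profile (A, Q).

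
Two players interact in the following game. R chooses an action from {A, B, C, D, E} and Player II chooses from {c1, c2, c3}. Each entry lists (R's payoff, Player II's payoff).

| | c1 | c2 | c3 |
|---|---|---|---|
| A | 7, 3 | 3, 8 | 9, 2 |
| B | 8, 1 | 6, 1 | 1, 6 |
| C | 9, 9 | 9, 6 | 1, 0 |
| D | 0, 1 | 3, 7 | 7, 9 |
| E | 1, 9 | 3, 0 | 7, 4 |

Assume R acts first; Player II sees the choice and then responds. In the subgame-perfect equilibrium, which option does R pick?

Backward induction with R moving first.
- A: Player II compares 3, 8, 2 and picks c2; R would get 3.
- B: Player II compares 1, 1, 6 and picks c3; R would get 1.
- C: Player II compares 9, 6, 0 and picks c1; R would get 9.
- D: Player II compares 1, 7, 9 and picks c3; R would get 7.
- E: Player II compares 9, 0, 4 and picks c1; R would get 1.
Maximizing over 3, 1, 9, 7, 1, R chooses C. Subgame-perfect outcome: (C, c1) with payoffs (9, 9).

C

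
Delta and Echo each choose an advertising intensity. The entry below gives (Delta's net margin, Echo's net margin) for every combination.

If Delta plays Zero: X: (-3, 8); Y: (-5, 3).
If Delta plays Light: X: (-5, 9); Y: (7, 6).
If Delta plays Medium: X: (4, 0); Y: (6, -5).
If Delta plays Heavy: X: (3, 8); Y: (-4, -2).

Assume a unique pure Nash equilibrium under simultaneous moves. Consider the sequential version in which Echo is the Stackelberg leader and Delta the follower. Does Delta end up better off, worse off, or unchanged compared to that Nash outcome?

better off

Delta best-responds to each possible Echo move:
- X: Delta compares -3, -5, 4, 3 and picks Medium; Echo would get 0.
- Y: Delta compares -5, 7, 6, -4 and picks Light; Echo would get 6.
Echo's induced payoffs are 0, 6, so Echo commits to Y. Subgame-perfect outcome: (Light, Y) with payoffs (7, 6).
Under simultaneous play:
Delta's best replies: X→Medium; Y→Light.
Echo's best replies: Zero→X; Light→X; Medium→X; Heavy→X.
The unique mutual best reply is (Medium, X), giving (4, 0).
Delta earns 7 sequentially versus 4 at the Nash outcome: better off.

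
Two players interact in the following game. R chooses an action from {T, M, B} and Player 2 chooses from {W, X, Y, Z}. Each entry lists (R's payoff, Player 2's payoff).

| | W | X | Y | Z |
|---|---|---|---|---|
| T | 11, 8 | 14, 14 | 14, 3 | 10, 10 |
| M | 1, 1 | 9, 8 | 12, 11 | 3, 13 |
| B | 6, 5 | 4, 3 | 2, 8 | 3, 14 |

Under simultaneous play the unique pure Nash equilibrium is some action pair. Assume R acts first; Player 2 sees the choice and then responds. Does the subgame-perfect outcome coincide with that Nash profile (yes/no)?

yes

Backward induction with R moving first.
- T: Player 2 compares 8, 14, 3, 10 and picks X; R would get 14.
- M: Player 2 compares 1, 8, 11, 13 and picks Z; R would get 3.
- B: Player 2 compares 5, 3, 8, 14 and picks Z; R would get 3.
Maximizing over 14, 3, 3, R chooses T. Subgame-perfect outcome: (T, X) with payoffs (14, 14).
Under simultaneous play:
R's best replies: W→T; X→T; Y→T; Z→T.
Player 2's best replies: T→X; M→Z; B→Z.
Only (T, X) has each player best-responding; Nash payoffs (14, 14).
Sequential outcome (T, X) coincides with the Nash profile (T, X).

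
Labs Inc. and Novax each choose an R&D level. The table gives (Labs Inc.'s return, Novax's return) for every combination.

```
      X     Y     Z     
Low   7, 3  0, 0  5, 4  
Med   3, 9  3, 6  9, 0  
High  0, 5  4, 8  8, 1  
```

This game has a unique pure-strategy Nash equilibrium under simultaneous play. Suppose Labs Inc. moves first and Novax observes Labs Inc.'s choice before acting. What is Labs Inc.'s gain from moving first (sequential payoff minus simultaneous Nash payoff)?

Solve by backward induction (Labs Inc. leads).
- Low → Novax plays Z (best of 3, 0, 4); Labs Inc. gets 5.
- Med → Novax plays X (best of 9, 6, 0); Labs Inc. gets 3.
- High → Novax plays Y (best of 5, 8, 1); Labs Inc. gets 4.
Maximizing over 5, 3, 4, Labs Inc. chooses Low. Subgame-perfect outcome: (Low, Z) with payoffs (5, 4).
Under simultaneous play:
Labs Inc.'s best replies: X→Low; Y→High; Z→Med.
Novax's best replies: Low→Z; Med→X; High→Y.
Only (High, Y) has each player best-responding; Nash payoffs (4, 8).
Labs Inc.'s commitment gain: 5 − 4 = 1.

1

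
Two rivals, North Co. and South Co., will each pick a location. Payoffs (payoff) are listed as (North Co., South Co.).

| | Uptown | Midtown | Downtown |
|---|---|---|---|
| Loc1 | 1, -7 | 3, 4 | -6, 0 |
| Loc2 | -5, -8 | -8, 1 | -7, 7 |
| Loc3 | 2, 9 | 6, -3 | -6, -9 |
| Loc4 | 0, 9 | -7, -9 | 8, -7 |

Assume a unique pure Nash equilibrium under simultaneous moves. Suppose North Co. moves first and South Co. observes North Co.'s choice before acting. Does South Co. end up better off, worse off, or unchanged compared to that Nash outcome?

worse off

Backward induction with North Co. moving first.
- Loc1: BR = Midtown, leader payoff 3.
- Loc2: BR = Downtown, leader payoff -7.
- Loc3: BR = Uptown, leader payoff 2.
- Loc4: BR = Uptown, leader payoff 0.
Among 3, -7, 2, 0, the best is 3 at Loc1. Subgame-perfect outcome: (Loc1, Midtown) with payoffs (3, 4).
Under simultaneous play:
North Co.'s best replies: Uptown→Loc3; Midtown→Loc3; Downtown→Loc4.
South Co.'s best replies: Loc1→Midtown; Loc2→Downtown; Loc3→Uptown; Loc4→Uptown.
The unique mutual best reply is (Loc3, Uptown), giving (2, 9).
South Co. earns 4 sequentially versus 9 at the Nash outcome: worse off.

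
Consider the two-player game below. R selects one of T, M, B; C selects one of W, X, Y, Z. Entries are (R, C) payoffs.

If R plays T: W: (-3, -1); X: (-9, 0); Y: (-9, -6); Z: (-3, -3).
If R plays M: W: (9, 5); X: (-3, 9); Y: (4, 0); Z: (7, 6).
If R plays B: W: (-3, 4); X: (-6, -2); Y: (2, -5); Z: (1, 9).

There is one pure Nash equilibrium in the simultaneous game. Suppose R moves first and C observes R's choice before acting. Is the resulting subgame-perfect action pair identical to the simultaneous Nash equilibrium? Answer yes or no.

no

Work backward from C's decision.
- T → C plays X (best of -1, 0, -6, -3); R gets -9.
- M → C plays X (best of 5, 9, 0, 6); R gets -3.
- B → C plays Z (best of 4, -2, -5, 9); R gets 1.
R's induced payoffs are -9, -3, 1, so R commits to B. Subgame-perfect outcome: (B, Z) with payoffs (1, 9).
Under simultaneous play:
R's best replies: W→M; X→M; Y→M; Z→M.
C's best replies: T→X; M→X; B→Z.
The unique mutual best reply is (M, X), giving (-3, 9).
Sequential outcome (B, Z) differs from the Nash profile (M, X).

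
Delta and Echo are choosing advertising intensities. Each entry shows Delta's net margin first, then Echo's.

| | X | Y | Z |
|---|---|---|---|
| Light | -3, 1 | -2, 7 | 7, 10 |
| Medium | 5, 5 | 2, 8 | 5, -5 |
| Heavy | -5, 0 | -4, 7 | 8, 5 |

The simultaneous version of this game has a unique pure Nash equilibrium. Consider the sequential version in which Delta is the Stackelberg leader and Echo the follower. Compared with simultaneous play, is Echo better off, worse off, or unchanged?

Backward induction with Delta moving first.
- Light → Echo plays Z (best of 1, 7, 10); Delta gets 7.
- Medium → Echo plays Y (best of 5, 8, -5); Delta gets 2.
- Heavy → Echo plays Y (best of 0, 7, 5); Delta gets -4.
Delta's induced payoffs are 7, 2, -4, so Delta commits to Light. Subgame-perfect outcome: (Light, Z) with payoffs (7, 10).
Now find the simultaneous Nash equilibrium.
Delta's best replies: X→Medium; Y→Medium; Z→Heavy.
Echo's best replies: Light→Z; Medium→Y; Heavy→Y.
Only (Medium, Y) has each player best-responding; Nash payoffs (2, 8).
Echo earns 10 sequentially versus 8 at the Nash outcome: better off.

better off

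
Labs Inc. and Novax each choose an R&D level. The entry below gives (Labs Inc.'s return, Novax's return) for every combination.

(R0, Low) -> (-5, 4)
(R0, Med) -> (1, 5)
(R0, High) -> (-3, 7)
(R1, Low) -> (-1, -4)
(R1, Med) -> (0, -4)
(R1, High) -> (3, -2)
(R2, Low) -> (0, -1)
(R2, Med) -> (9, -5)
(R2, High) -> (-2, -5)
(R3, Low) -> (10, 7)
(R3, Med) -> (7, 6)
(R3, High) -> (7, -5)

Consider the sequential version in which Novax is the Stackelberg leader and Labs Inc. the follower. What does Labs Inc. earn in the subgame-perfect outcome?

Solve by backward induction (Novax leads).
- Low: BR = R3, leader payoff 7.
- Med: BR = R2, leader payoff -5.
- High: BR = R3, leader payoff -5.
Novax's induced payoffs are 7, -5, -5, so Novax commits to Low. Subgame-perfect outcome: (R3, Low) with payoffs (10, 7).

10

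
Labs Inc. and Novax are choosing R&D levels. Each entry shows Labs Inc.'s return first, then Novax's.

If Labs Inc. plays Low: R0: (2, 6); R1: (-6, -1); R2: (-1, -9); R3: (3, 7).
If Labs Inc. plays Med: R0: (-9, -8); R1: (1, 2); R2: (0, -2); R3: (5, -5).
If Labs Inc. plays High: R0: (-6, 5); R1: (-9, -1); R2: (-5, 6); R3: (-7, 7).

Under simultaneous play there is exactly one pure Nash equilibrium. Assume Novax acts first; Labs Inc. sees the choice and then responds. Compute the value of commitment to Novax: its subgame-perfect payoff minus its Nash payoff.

Labs Inc. best-responds to each possible Novax move:
- R0: BR = Low, leader payoff 6.
- R1: BR = Med, leader payoff 2.
- R2: BR = Med, leader payoff -2.
- R3: BR = Med, leader payoff -5.
Novax's induced payoffs are 6, 2, -2, -5, so Novax commits to R0. Subgame-perfect outcome: (Low, R0) with payoffs (2, 6).
Under simultaneous play:
Labs Inc.'s best replies: R0→Low; R1→Med; R2→Med; R3→Med.
Novax's best replies: Low→R3; Med→R1; High→R3.
Only (Med, R1) has each player best-responding; Nash payoffs (1, 2).
Novax's commitment gain: 6 − 2 = 4.

4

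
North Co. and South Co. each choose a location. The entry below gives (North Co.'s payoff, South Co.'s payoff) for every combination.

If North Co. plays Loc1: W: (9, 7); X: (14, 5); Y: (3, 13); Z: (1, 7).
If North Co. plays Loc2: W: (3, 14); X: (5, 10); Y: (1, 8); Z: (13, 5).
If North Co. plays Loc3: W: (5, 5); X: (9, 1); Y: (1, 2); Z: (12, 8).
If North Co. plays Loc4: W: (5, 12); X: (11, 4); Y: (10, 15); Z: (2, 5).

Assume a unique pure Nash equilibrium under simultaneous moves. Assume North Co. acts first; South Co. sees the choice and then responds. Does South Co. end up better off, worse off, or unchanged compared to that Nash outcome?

worse off

Work backward from South Co.'s decision.
- Loc1: BR = Y, leader payoff 3.
- Loc2: BR = W, leader payoff 3.
- Loc3: BR = Z, leader payoff 12.
- Loc4: BR = Y, leader payoff 10.
Maximizing over 3, 3, 12, 10, North Co. chooses Loc3. Subgame-perfect outcome: (Loc3, Z) with payoffs (12, 8).
Under simultaneous play:
North Co.'s best replies: W→Loc1; X→Loc1; Y→Loc4; Z→Loc2.
South Co.'s best replies: Loc1→Y; Loc2→W; Loc3→Z; Loc4→Y.
Only (Loc4, Y) has each player best-responding; Nash payoffs (10, 15).
South Co. earns 8 sequentially versus 15 at the Nash outcome: worse off.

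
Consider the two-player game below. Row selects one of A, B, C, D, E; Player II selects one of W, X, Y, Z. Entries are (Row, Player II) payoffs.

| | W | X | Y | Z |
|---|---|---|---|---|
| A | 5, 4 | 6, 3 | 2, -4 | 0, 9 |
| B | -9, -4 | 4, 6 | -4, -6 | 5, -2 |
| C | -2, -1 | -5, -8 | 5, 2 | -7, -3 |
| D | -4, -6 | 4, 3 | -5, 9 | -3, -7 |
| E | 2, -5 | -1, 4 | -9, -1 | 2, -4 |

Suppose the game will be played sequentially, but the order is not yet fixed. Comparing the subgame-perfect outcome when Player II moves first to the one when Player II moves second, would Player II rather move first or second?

If Row leads: Player II's best replies are A→Z, B→X, C→Y, D→Y, E→X; Row's induced payoffs 0, 4, 5, -5, -1; outcome (C, Y), payoffs (5, 2).
If Player II leads: Row's best replies are W→A, X→A, Y→C, Z→B; Player II's induced payoffs 4, 3, 2, -2; outcome (A, W), payoffs (5, 4).
Player II gets 4 moving first and 2 moving second, so Player II prefers to move first.

first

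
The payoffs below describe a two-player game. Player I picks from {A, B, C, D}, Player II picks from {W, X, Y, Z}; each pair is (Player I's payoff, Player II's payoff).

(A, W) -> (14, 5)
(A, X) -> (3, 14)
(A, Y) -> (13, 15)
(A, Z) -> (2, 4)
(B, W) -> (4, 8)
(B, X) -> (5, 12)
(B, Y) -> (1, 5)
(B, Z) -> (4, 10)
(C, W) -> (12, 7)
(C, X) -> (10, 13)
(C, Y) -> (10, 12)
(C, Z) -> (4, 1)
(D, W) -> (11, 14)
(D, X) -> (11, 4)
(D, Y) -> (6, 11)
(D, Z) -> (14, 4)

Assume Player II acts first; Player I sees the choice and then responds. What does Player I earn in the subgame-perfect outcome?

Work backward from Player I's decision.
- W: BR = A, leader payoff 5.
- X: BR = D, leader payoff 4.
- Y: BR = A, leader payoff 15.
- Z: BR = D, leader payoff 4.
Player II's induced payoffs are 5, 4, 15, 4, so Player II commits to Y. Subgame-perfect outcome: (A, Y) with payoffs (13, 15).

13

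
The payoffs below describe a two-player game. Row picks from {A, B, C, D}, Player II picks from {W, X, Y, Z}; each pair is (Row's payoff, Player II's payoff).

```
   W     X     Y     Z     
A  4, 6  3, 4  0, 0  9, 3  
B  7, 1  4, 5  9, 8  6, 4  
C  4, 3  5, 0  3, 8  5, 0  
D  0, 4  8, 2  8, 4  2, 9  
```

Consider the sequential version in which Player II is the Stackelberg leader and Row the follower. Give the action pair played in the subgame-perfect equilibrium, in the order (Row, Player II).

Backward induction with Player II moving first.
- W → Row plays B (best of 4, 7, 4, 0); Player II gets 1.
- X → Row plays D (best of 3, 4, 5, 8); Player II gets 2.
- Y → Row plays B (best of 0, 9, 3, 8); Player II gets 8.
- Z → Row plays A (best of 9, 6, 5, 2); Player II gets 3.
Player II's induced payoffs are 1, 2, 8, 3, so Player II commits to Y. Subgame-perfect outcome: (B, Y) with payoffs (9, 8).

(B, Y)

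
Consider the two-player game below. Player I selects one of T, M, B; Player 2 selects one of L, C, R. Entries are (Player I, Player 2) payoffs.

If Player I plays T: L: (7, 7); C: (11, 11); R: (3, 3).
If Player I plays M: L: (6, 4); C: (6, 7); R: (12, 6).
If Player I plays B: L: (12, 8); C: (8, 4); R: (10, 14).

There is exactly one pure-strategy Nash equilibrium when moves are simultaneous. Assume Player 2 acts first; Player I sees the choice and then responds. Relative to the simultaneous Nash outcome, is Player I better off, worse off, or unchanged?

Player I best-responds to each possible Player 2 move:
- L: BR = B, leader payoff 8.
- C: BR = T, leader payoff 11.
- R: BR = M, leader payoff 6.
Among 8, 11, 6, the best is 11 at C. Subgame-perfect outcome: (T, C) with payoffs (11, 11).
For the simultaneous game, intersect best replies.
Player I's best replies: L→B; C→T; R→M.
Player 2's best replies: T→C; M→C; B→R.
The unique mutual best reply is (T, C), giving (11, 11).
Player I earns 11 sequentially versus 11 at the Nash outcome: unchanged.

unchanged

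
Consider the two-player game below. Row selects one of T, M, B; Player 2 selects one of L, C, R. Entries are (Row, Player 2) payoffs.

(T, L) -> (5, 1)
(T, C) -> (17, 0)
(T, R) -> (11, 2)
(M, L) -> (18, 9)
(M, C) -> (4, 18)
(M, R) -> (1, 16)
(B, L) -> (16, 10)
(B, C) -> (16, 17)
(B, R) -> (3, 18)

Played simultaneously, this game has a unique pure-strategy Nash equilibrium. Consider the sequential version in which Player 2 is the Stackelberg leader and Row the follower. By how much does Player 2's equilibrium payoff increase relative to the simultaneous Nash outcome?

Backward induction with Player 2 moving first.
- L: Row compares 5, 18, 16 and picks M; Player 2 would get 9.
- C: Row compares 17, 4, 16 and picks T; Player 2 would get 0.
- R: Row compares 11, 1, 3 and picks T; Player 2 would get 2.
Maximizing over 9, 0, 2, Player 2 chooses L. Subgame-perfect outcome: (M, L) with payoffs (18, 9).
Under simultaneous play:
Row's best replies: L→M; C→T; R→T.
Player 2's best replies: T→R; M→C; B→R.
The unique mutual best reply is (T, R), giving (11, 2).
Player 2's commitment gain: 9 − 2 = 7.

7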